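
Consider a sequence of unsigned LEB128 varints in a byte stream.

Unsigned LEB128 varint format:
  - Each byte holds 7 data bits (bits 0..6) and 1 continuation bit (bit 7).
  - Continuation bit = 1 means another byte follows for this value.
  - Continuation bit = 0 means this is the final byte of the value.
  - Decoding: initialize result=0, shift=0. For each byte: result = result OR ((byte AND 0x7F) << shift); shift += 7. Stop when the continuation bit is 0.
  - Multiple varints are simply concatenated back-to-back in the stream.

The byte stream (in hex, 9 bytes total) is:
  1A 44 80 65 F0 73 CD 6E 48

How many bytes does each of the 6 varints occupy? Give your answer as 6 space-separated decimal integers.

  byte[0]=0x1A cont=0 payload=0x1A=26: acc |= 26<<0 -> acc=26 shift=7 [end]
Varint 1: bytes[0:1] = 1A -> value 26 (1 byte(s))
  byte[1]=0x44 cont=0 payload=0x44=68: acc |= 68<<0 -> acc=68 shift=7 [end]
Varint 2: bytes[1:2] = 44 -> value 68 (1 byte(s))
  byte[2]=0x80 cont=1 payload=0x00=0: acc |= 0<<0 -> acc=0 shift=7
  byte[3]=0x65 cont=0 payload=0x65=101: acc |= 101<<7 -> acc=12928 shift=14 [end]
Varint 3: bytes[2:4] = 80 65 -> value 12928 (2 byte(s))
  byte[4]=0xF0 cont=1 payload=0x70=112: acc |= 112<<0 -> acc=112 shift=7
  byte[5]=0x73 cont=0 payload=0x73=115: acc |= 115<<7 -> acc=14832 shift=14 [end]
Varint 4: bytes[4:6] = F0 73 -> value 14832 (2 byte(s))
  byte[6]=0xCD cont=1 payload=0x4D=77: acc |= 77<<0 -> acc=77 shift=7
  byte[7]=0x6E cont=0 payload=0x6E=110: acc |= 110<<7 -> acc=14157 shift=14 [end]
Varint 5: bytes[6:8] = CD 6E -> value 14157 (2 byte(s))
  byte[8]=0x48 cont=0 payload=0x48=72: acc |= 72<<0 -> acc=72 shift=7 [end]
Varint 6: bytes[8:9] = 48 -> value 72 (1 byte(s))

Answer: 1 1 2 2 2 1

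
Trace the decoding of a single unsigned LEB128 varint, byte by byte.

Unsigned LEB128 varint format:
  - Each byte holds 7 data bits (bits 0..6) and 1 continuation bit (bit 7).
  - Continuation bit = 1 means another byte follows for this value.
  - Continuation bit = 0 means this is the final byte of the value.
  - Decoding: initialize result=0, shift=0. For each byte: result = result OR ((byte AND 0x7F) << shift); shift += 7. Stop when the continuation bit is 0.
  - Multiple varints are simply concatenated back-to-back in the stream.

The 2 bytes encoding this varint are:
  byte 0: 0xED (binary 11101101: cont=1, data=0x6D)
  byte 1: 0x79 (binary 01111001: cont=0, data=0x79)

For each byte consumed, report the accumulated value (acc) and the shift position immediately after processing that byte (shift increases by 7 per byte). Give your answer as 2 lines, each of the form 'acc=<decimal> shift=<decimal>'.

Answer: acc=109 shift=7
acc=15597 shift=14

Derivation:
byte 0=0xED: payload=0x6D=109, contrib = 109<<0 = 109; acc -> 109, shift -> 7
byte 1=0x79: payload=0x79=121, contrib = 121<<7 = 15488; acc -> 15597, shift -> 14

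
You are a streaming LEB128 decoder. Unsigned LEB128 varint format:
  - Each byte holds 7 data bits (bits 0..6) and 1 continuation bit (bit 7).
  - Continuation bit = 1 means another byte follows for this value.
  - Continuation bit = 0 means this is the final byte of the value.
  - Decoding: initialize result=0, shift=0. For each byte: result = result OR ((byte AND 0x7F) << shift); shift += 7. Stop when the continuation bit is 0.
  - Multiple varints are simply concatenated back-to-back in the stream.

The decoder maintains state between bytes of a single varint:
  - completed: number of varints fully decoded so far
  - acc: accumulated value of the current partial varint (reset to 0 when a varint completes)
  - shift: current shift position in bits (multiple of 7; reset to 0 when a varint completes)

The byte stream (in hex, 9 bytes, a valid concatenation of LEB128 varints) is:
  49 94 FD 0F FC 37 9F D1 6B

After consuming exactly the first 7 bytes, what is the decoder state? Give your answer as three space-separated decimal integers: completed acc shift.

Answer: 3 31 7

Derivation:
byte[0]=0x49 cont=0 payload=0x49: varint #1 complete (value=73); reset -> completed=1 acc=0 shift=0
byte[1]=0x94 cont=1 payload=0x14: acc |= 20<<0 -> completed=1 acc=20 shift=7
byte[2]=0xFD cont=1 payload=0x7D: acc |= 125<<7 -> completed=1 acc=16020 shift=14
byte[3]=0x0F cont=0 payload=0x0F: varint #2 complete (value=261780); reset -> completed=2 acc=0 shift=0
byte[4]=0xFC cont=1 payload=0x7C: acc |= 124<<0 -> completed=2 acc=124 shift=7
byte[5]=0x37 cont=0 payload=0x37: varint #3 complete (value=7164); reset -> completed=3 acc=0 shift=0
byte[6]=0x9F cont=1 payload=0x1F: acc |= 31<<0 -> completed=3 acc=31 shift=7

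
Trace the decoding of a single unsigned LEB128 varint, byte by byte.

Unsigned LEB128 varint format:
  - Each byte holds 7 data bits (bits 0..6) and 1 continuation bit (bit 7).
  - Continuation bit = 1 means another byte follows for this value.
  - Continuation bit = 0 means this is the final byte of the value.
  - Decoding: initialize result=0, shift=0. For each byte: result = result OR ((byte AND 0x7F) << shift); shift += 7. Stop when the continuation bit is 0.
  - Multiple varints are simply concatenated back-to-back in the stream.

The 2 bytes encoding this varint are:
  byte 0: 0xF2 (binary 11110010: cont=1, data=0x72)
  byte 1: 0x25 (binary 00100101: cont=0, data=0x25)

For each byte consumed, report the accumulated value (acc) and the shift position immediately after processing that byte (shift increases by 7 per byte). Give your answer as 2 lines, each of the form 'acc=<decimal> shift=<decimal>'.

Answer: acc=114 shift=7
acc=4850 shift=14

Derivation:
byte 0=0xF2: payload=0x72=114, contrib = 114<<0 = 114; acc -> 114, shift -> 7
byte 1=0x25: payload=0x25=37, contrib = 37<<7 = 4736; acc -> 4850, shift -> 14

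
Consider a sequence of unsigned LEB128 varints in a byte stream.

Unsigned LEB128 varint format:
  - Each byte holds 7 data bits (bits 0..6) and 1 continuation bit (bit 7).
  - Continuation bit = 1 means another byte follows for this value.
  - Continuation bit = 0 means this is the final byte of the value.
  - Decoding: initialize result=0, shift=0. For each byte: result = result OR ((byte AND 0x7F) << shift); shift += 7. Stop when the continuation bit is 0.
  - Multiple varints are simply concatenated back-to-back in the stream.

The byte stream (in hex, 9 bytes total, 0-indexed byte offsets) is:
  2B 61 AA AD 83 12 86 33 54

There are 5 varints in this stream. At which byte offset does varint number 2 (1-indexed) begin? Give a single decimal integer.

Answer: 1

Derivation:
  byte[0]=0x2B cont=0 payload=0x2B=43: acc |= 43<<0 -> acc=43 shift=7 [end]
Varint 1: bytes[0:1] = 2B -> value 43 (1 byte(s))
  byte[1]=0x61 cont=0 payload=0x61=97: acc |= 97<<0 -> acc=97 shift=7 [end]
Varint 2: bytes[1:2] = 61 -> value 97 (1 byte(s))
  byte[2]=0xAA cont=1 payload=0x2A=42: acc |= 42<<0 -> acc=42 shift=7
  byte[3]=0xAD cont=1 payload=0x2D=45: acc |= 45<<7 -> acc=5802 shift=14
  byte[4]=0x83 cont=1 payload=0x03=3: acc |= 3<<14 -> acc=54954 shift=21
  byte[5]=0x12 cont=0 payload=0x12=18: acc |= 18<<21 -> acc=37803690 shift=28 [end]
Varint 3: bytes[2:6] = AA AD 83 12 -> value 37803690 (4 byte(s))
  byte[6]=0x86 cont=1 payload=0x06=6: acc |= 6<<0 -> acc=6 shift=7
  byte[7]=0x33 cont=0 payload=0x33=51: acc |= 51<<7 -> acc=6534 shift=14 [end]
Varint 4: bytes[6:8] = 86 33 -> value 6534 (2 byte(s))
  byte[8]=0x54 cont=0 payload=0x54=84: acc |= 84<<0 -> acc=84 shift=7 [end]
Varint 5: bytes[8:9] = 54 -> value 84 (1 byte(s))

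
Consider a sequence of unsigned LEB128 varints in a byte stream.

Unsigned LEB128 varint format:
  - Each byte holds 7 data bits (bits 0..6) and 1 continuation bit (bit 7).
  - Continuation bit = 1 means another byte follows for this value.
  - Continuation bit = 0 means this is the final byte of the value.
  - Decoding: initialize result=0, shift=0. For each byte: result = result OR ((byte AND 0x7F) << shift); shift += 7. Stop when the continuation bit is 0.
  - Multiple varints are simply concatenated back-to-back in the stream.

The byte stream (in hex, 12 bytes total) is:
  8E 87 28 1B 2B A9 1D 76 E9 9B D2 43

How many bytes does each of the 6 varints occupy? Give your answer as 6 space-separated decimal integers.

  byte[0]=0x8E cont=1 payload=0x0E=14: acc |= 14<<0 -> acc=14 shift=7
  byte[1]=0x87 cont=1 payload=0x07=7: acc |= 7<<7 -> acc=910 shift=14
  byte[2]=0x28 cont=0 payload=0x28=40: acc |= 40<<14 -> acc=656270 shift=21 [end]
Varint 1: bytes[0:3] = 8E 87 28 -> value 656270 (3 byte(s))
  byte[3]=0x1B cont=0 payload=0x1B=27: acc |= 27<<0 -> acc=27 shift=7 [end]
Varint 2: bytes[3:4] = 1B -> value 27 (1 byte(s))
  byte[4]=0x2B cont=0 payload=0x2B=43: acc |= 43<<0 -> acc=43 shift=7 [end]
Varint 3: bytes[4:5] = 2B -> value 43 (1 byte(s))
  byte[5]=0xA9 cont=1 payload=0x29=41: acc |= 41<<0 -> acc=41 shift=7
  byte[6]=0x1D cont=0 payload=0x1D=29: acc |= 29<<7 -> acc=3753 shift=14 [end]
Varint 4: bytes[5:7] = A9 1D -> value 3753 (2 byte(s))
  byte[7]=0x76 cont=0 payload=0x76=118: acc |= 118<<0 -> acc=118 shift=7 [end]
Varint 5: bytes[7:8] = 76 -> value 118 (1 byte(s))
  byte[8]=0xE9 cont=1 payload=0x69=105: acc |= 105<<0 -> acc=105 shift=7
  byte[9]=0x9B cont=1 payload=0x1B=27: acc |= 27<<7 -> acc=3561 shift=14
  byte[10]=0xD2 cont=1 payload=0x52=82: acc |= 82<<14 -> acc=1347049 shift=21
  byte[11]=0x43 cont=0 payload=0x43=67: acc |= 67<<21 -> acc=141856233 shift=28 [end]
Varint 6: bytes[8:12] = E9 9B D2 43 -> value 141856233 (4 byte(s))

Answer: 3 1 1 2 1 4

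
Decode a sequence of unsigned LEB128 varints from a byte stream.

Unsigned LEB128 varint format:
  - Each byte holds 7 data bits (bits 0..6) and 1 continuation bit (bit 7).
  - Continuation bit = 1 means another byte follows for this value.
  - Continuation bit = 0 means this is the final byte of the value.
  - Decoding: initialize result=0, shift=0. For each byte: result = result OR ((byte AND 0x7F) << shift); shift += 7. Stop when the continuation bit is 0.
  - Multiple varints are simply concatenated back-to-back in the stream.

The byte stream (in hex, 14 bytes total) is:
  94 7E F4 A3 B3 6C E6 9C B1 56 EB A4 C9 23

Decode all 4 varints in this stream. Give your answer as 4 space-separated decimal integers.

Answer: 16148 227332596 181161574 74601067

Derivation:
  byte[0]=0x94 cont=1 payload=0x14=20: acc |= 20<<0 -> acc=20 shift=7
  byte[1]=0x7E cont=0 payload=0x7E=126: acc |= 126<<7 -> acc=16148 shift=14 [end]
Varint 1: bytes[0:2] = 94 7E -> value 16148 (2 byte(s))
  byte[2]=0xF4 cont=1 payload=0x74=116: acc |= 116<<0 -> acc=116 shift=7
  byte[3]=0xA3 cont=1 payload=0x23=35: acc |= 35<<7 -> acc=4596 shift=14
  byte[4]=0xB3 cont=1 payload=0x33=51: acc |= 51<<14 -> acc=840180 shift=21
  byte[5]=0x6C cont=0 payload=0x6C=108: acc |= 108<<21 -> acc=227332596 shift=28 [end]
Varint 2: bytes[2:6] = F4 A3 B3 6C -> value 227332596 (4 byte(s))
  byte[6]=0xE6 cont=1 payload=0x66=102: acc |= 102<<0 -> acc=102 shift=7
  byte[7]=0x9C cont=1 payload=0x1C=28: acc |= 28<<7 -> acc=3686 shift=14
  byte[8]=0xB1 cont=1 payload=0x31=49: acc |= 49<<14 -> acc=806502 shift=21
  byte[9]=0x56 cont=0 payload=0x56=86: acc |= 86<<21 -> acc=181161574 shift=28 [end]
Varint 3: bytes[6:10] = E6 9C B1 56 -> value 181161574 (4 byte(s))
  byte[10]=0xEB cont=1 payload=0x6B=107: acc |= 107<<0 -> acc=107 shift=7
  byte[11]=0xA4 cont=1 payload=0x24=36: acc |= 36<<7 -> acc=4715 shift=14
  byte[12]=0xC9 cont=1 payload=0x49=73: acc |= 73<<14 -> acc=1200747 shift=21
  byte[13]=0x23 cont=0 payload=0x23=35: acc |= 35<<21 -> acc=74601067 shift=28 [end]
Varint 4: bytes[10:14] = EB A4 C9 23 -> value 74601067 (4 byte(s))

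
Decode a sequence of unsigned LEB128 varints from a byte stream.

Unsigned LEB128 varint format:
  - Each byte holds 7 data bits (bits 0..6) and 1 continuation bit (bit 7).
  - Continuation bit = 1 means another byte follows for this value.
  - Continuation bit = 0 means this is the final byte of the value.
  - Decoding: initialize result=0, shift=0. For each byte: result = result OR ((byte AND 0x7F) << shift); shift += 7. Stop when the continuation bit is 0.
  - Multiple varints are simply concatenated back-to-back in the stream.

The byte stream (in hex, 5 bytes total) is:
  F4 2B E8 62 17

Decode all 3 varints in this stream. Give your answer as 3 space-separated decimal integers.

  byte[0]=0xF4 cont=1 payload=0x74=116: acc |= 116<<0 -> acc=116 shift=7
  byte[1]=0x2B cont=0 payload=0x2B=43: acc |= 43<<7 -> acc=5620 shift=14 [end]
Varint 1: bytes[0:2] = F4 2B -> value 5620 (2 byte(s))
  byte[2]=0xE8 cont=1 payload=0x68=104: acc |= 104<<0 -> acc=104 shift=7
  byte[3]=0x62 cont=0 payload=0x62=98: acc |= 98<<7 -> acc=12648 shift=14 [end]
Varint 2: bytes[2:4] = E8 62 -> value 12648 (2 byte(s))
  byte[4]=0x17 cont=0 payload=0x17=23: acc |= 23<<0 -> acc=23 shift=7 [end]
Varint 3: bytes[4:5] = 17 -> value 23 (1 byte(s))

Answer: 5620 12648 23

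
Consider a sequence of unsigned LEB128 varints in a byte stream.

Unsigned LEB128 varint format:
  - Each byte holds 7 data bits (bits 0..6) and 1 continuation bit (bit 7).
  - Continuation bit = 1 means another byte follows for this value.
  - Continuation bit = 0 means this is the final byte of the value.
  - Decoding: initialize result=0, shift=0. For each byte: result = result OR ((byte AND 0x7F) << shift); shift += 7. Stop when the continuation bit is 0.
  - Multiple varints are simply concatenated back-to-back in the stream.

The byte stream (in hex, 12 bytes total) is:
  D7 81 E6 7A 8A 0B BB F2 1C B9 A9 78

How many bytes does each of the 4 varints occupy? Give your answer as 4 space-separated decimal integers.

Answer: 4 2 3 3

Derivation:
  byte[0]=0xD7 cont=1 payload=0x57=87: acc |= 87<<0 -> acc=87 shift=7
  byte[1]=0x81 cont=1 payload=0x01=1: acc |= 1<<7 -> acc=215 shift=14
  byte[2]=0xE6 cont=1 payload=0x66=102: acc |= 102<<14 -> acc=1671383 shift=21
  byte[3]=0x7A cont=0 payload=0x7A=122: acc |= 122<<21 -> acc=257523927 shift=28 [end]
Varint 1: bytes[0:4] = D7 81 E6 7A -> value 257523927 (4 byte(s))
  byte[4]=0x8A cont=1 payload=0x0A=10: acc |= 10<<0 -> acc=10 shift=7
  byte[5]=0x0B cont=0 payload=0x0B=11: acc |= 11<<7 -> acc=1418 shift=14 [end]
Varint 2: bytes[4:6] = 8A 0B -> value 1418 (2 byte(s))
  byte[6]=0xBB cont=1 payload=0x3B=59: acc |= 59<<0 -> acc=59 shift=7
  byte[7]=0xF2 cont=1 payload=0x72=114: acc |= 114<<7 -> acc=14651 shift=14
  byte[8]=0x1C cont=0 payload=0x1C=28: acc |= 28<<14 -> acc=473403 shift=21 [end]
Varint 3: bytes[6:9] = BB F2 1C -> value 473403 (3 byte(s))
  byte[9]=0xB9 cont=1 payload=0x39=57: acc |= 57<<0 -> acc=57 shift=7
  byte[10]=0xA9 cont=1 payload=0x29=41: acc |= 41<<7 -> acc=5305 shift=14
  byte[11]=0x78 cont=0 payload=0x78=120: acc |= 120<<14 -> acc=1971385 shift=21 [end]
Varint 4: bytes[9:12] = B9 A9 78 -> value 1971385 (3 byte(s))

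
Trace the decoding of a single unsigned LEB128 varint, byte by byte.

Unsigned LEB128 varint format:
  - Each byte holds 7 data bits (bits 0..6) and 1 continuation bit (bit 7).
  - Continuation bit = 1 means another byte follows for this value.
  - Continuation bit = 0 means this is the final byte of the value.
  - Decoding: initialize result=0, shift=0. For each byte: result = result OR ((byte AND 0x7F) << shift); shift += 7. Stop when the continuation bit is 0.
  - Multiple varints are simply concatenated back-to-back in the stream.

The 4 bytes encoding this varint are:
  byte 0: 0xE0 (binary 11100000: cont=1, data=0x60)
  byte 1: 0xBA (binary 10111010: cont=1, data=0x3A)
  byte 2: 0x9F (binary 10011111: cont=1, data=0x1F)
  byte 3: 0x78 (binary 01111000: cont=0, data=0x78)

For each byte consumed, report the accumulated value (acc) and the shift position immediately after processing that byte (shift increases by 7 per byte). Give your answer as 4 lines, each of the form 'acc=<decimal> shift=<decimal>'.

Answer: acc=96 shift=7
acc=7520 shift=14
acc=515424 shift=21
acc=252173664 shift=28

Derivation:
byte 0=0xE0: payload=0x60=96, contrib = 96<<0 = 96; acc -> 96, shift -> 7
byte 1=0xBA: payload=0x3A=58, contrib = 58<<7 = 7424; acc -> 7520, shift -> 14
byte 2=0x9F: payload=0x1F=31, contrib = 31<<14 = 507904; acc -> 515424, shift -> 21
byte 3=0x78: payload=0x78=120, contrib = 120<<21 = 251658240; acc -> 252173664, shift -> 28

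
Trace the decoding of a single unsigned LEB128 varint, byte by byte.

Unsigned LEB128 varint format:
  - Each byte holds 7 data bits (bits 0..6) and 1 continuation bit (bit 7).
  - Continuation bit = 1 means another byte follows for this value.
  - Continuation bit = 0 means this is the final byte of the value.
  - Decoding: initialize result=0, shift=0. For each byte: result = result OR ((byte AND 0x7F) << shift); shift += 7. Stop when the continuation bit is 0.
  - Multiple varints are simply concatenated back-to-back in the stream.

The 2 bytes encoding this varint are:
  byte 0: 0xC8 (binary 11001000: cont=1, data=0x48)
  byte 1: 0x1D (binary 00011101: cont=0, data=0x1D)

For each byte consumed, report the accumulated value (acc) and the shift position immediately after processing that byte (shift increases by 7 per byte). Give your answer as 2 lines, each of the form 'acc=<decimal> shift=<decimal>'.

Answer: acc=72 shift=7
acc=3784 shift=14

Derivation:
byte 0=0xC8: payload=0x48=72, contrib = 72<<0 = 72; acc -> 72, shift -> 7
byte 1=0x1D: payload=0x1D=29, contrib = 29<<7 = 3712; acc -> 3784, shift -> 14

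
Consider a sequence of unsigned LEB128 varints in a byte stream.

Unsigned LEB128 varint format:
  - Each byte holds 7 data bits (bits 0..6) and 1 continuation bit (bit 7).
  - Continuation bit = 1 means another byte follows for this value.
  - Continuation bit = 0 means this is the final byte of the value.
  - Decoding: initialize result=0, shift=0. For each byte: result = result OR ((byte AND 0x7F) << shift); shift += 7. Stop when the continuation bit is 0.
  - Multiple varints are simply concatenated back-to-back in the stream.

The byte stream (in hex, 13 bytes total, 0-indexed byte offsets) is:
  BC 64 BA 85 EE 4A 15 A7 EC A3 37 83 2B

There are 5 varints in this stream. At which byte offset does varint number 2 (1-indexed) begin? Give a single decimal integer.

  byte[0]=0xBC cont=1 payload=0x3C=60: acc |= 60<<0 -> acc=60 shift=7
  byte[1]=0x64 cont=0 payload=0x64=100: acc |= 100<<7 -> acc=12860 shift=14 [end]
Varint 1: bytes[0:2] = BC 64 -> value 12860 (2 byte(s))
  byte[2]=0xBA cont=1 payload=0x3A=58: acc |= 58<<0 -> acc=58 shift=7
  byte[3]=0x85 cont=1 payload=0x05=5: acc |= 5<<7 -> acc=698 shift=14
  byte[4]=0xEE cont=1 payload=0x6E=110: acc |= 110<<14 -> acc=1802938 shift=21
  byte[5]=0x4A cont=0 payload=0x4A=74: acc |= 74<<21 -> acc=156992186 shift=28 [end]
Varint 2: bytes[2:6] = BA 85 EE 4A -> value 156992186 (4 byte(s))
  byte[6]=0x15 cont=0 payload=0x15=21: acc |= 21<<0 -> acc=21 shift=7 [end]
Varint 3: bytes[6:7] = 15 -> value 21 (1 byte(s))
  byte[7]=0xA7 cont=1 payload=0x27=39: acc |= 39<<0 -> acc=39 shift=7
  byte[8]=0xEC cont=1 payload=0x6C=108: acc |= 108<<7 -> acc=13863 shift=14
  byte[9]=0xA3 cont=1 payload=0x23=35: acc |= 35<<14 -> acc=587303 shift=21
  byte[10]=0x37 cont=0 payload=0x37=55: acc |= 55<<21 -> acc=115930663 shift=28 [end]
Varint 4: bytes[7:11] = A7 EC A3 37 -> value 115930663 (4 byte(s))
  byte[11]=0x83 cont=1 payload=0x03=3: acc |= 3<<0 -> acc=3 shift=7
  byte[12]=0x2B cont=0 payload=0x2B=43: acc |= 43<<7 -> acc=5507 shift=14 [end]
Varint 5: bytes[11:13] = 83 2B -> value 5507 (2 byte(s))

Answer: 2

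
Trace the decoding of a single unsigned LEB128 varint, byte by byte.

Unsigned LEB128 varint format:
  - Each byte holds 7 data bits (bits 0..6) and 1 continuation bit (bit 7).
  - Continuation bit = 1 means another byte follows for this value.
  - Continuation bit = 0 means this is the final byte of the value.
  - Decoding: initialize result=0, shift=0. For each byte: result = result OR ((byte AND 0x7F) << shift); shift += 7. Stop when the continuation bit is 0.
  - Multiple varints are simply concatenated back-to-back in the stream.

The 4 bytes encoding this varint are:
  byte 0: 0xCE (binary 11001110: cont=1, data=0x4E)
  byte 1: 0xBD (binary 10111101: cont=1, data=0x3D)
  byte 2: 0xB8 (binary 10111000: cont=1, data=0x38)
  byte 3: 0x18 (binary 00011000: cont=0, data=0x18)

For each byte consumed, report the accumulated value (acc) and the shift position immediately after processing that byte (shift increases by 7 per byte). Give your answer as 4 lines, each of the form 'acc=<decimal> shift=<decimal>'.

byte 0=0xCE: payload=0x4E=78, contrib = 78<<0 = 78; acc -> 78, shift -> 7
byte 1=0xBD: payload=0x3D=61, contrib = 61<<7 = 7808; acc -> 7886, shift -> 14
byte 2=0xB8: payload=0x38=56, contrib = 56<<14 = 917504; acc -> 925390, shift -> 21
byte 3=0x18: payload=0x18=24, contrib = 24<<21 = 50331648; acc -> 51257038, shift -> 28

Answer: acc=78 shift=7
acc=7886 shift=14
acc=925390 shift=21
acc=51257038 shift=28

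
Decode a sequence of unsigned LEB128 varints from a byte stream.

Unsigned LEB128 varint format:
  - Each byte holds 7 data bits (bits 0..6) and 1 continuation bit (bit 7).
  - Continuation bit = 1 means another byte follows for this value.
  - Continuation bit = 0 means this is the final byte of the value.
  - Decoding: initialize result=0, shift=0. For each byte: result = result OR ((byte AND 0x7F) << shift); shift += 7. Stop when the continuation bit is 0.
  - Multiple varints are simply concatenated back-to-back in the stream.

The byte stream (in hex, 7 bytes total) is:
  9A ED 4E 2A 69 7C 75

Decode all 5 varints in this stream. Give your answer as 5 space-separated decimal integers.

  byte[0]=0x9A cont=1 payload=0x1A=26: acc |= 26<<0 -> acc=26 shift=7
  byte[1]=0xED cont=1 payload=0x6D=109: acc |= 109<<7 -> acc=13978 shift=14
  byte[2]=0x4E cont=0 payload=0x4E=78: acc |= 78<<14 -> acc=1291930 shift=21 [end]
Varint 1: bytes[0:3] = 9A ED 4E -> value 1291930 (3 byte(s))
  byte[3]=0x2A cont=0 payload=0x2A=42: acc |= 42<<0 -> acc=42 shift=7 [end]
Varint 2: bytes[3:4] = 2A -> value 42 (1 byte(s))
  byte[4]=0x69 cont=0 payload=0x69=105: acc |= 105<<0 -> acc=105 shift=7 [end]
Varint 3: bytes[4:5] = 69 -> value 105 (1 byte(s))
  byte[5]=0x7C cont=0 payload=0x7C=124: acc |= 124<<0 -> acc=124 shift=7 [end]
Varint 4: bytes[5:6] = 7C -> value 124 (1 byte(s))
  byte[6]=0x75 cont=0 payload=0x75=117: acc |= 117<<0 -> acc=117 shift=7 [end]
Varint 5: bytes[6:7] = 75 -> value 117 (1 byte(s))

Answer: 1291930 42 105 124 117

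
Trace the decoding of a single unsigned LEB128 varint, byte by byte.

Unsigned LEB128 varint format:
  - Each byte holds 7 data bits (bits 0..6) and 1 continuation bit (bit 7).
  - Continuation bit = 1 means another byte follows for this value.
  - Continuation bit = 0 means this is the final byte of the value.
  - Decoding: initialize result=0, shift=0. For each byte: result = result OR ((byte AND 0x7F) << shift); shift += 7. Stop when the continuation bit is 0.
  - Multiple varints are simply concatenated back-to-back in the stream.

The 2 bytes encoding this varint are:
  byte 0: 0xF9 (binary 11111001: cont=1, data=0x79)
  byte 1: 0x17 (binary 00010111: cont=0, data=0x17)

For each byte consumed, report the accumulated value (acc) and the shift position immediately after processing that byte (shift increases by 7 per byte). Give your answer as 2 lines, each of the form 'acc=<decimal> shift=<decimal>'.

byte 0=0xF9: payload=0x79=121, contrib = 121<<0 = 121; acc -> 121, shift -> 7
byte 1=0x17: payload=0x17=23, contrib = 23<<7 = 2944; acc -> 3065, shift -> 14

Answer: acc=121 shift=7
acc=3065 shift=14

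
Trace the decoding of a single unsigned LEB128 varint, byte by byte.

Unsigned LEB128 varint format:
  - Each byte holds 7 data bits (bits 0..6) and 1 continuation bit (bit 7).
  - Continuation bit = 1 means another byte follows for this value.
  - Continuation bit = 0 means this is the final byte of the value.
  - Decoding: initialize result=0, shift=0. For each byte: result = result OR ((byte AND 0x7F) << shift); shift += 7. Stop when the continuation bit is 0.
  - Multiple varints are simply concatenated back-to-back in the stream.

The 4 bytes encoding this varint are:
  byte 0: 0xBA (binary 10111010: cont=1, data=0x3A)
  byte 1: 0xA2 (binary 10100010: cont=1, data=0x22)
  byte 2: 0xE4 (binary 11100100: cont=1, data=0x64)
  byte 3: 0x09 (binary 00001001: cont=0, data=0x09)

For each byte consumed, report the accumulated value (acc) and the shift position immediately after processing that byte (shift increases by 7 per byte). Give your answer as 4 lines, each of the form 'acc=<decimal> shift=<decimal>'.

Answer: acc=58 shift=7
acc=4410 shift=14
acc=1642810 shift=21
acc=20517178 shift=28

Derivation:
byte 0=0xBA: payload=0x3A=58, contrib = 58<<0 = 58; acc -> 58, shift -> 7
byte 1=0xA2: payload=0x22=34, contrib = 34<<7 = 4352; acc -> 4410, shift -> 14
byte 2=0xE4: payload=0x64=100, contrib = 100<<14 = 1638400; acc -> 1642810, shift -> 21
byte 3=0x09: payload=0x09=9, contrib = 9<<21 = 18874368; acc -> 20517178, shift -> 28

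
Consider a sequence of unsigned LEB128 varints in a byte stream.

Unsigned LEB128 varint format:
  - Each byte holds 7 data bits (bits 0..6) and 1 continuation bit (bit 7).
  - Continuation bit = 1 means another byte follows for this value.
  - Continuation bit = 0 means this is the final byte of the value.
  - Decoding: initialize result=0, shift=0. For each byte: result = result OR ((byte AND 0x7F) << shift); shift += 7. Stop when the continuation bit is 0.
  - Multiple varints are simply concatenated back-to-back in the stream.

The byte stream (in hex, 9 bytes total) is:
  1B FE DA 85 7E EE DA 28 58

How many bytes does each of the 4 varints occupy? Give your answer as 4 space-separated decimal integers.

Answer: 1 4 3 1

Derivation:
  byte[0]=0x1B cont=0 payload=0x1B=27: acc |= 27<<0 -> acc=27 shift=7 [end]
Varint 1: bytes[0:1] = 1B -> value 27 (1 byte(s))
  byte[1]=0xFE cont=1 payload=0x7E=126: acc |= 126<<0 -> acc=126 shift=7
  byte[2]=0xDA cont=1 payload=0x5A=90: acc |= 90<<7 -> acc=11646 shift=14
  byte[3]=0x85 cont=1 payload=0x05=5: acc |= 5<<14 -> acc=93566 shift=21
  byte[4]=0x7E cont=0 payload=0x7E=126: acc |= 126<<21 -> acc=264334718 shift=28 [end]
Varint 2: bytes[1:5] = FE DA 85 7E -> value 264334718 (4 byte(s))
  byte[5]=0xEE cont=1 payload=0x6E=110: acc |= 110<<0 -> acc=110 shift=7
  byte[6]=0xDA cont=1 payload=0x5A=90: acc |= 90<<7 -> acc=11630 shift=14
  byte[7]=0x28 cont=0 payload=0x28=40: acc |= 40<<14 -> acc=666990 shift=21 [end]
Varint 3: bytes[5:8] = EE DA 28 -> value 666990 (3 byte(s))
  byte[8]=0x58 cont=0 payload=0x58=88: acc |= 88<<0 -> acc=88 shift=7 [end]
Varint 4: bytes[8:9] = 58 -> value 88 (1 byte(s))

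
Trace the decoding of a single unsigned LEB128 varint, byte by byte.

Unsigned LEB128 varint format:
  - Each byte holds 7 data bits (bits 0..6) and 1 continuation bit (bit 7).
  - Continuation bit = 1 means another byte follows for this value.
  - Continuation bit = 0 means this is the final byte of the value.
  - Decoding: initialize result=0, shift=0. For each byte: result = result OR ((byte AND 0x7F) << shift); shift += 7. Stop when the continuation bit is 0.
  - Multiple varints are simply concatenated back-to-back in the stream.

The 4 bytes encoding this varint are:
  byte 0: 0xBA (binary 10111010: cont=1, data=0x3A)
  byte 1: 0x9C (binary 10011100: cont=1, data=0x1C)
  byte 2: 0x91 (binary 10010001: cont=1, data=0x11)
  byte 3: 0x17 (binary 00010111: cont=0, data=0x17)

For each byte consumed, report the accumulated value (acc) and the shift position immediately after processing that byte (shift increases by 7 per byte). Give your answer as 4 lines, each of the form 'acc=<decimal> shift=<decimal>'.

byte 0=0xBA: payload=0x3A=58, contrib = 58<<0 = 58; acc -> 58, shift -> 7
byte 1=0x9C: payload=0x1C=28, contrib = 28<<7 = 3584; acc -> 3642, shift -> 14
byte 2=0x91: payload=0x11=17, contrib = 17<<14 = 278528; acc -> 282170, shift -> 21
byte 3=0x17: payload=0x17=23, contrib = 23<<21 = 48234496; acc -> 48516666, shift -> 28

Answer: acc=58 shift=7
acc=3642 shift=14
acc=282170 shift=21
acc=48516666 shift=28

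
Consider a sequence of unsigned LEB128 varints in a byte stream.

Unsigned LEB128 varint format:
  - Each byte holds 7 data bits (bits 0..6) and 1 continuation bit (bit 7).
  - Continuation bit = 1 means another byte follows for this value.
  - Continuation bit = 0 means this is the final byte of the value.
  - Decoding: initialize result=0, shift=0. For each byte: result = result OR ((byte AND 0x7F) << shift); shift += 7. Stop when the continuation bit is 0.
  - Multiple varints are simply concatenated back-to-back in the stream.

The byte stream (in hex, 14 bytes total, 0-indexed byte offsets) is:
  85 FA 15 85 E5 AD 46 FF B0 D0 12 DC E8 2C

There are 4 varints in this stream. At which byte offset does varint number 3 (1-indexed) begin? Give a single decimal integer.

  byte[0]=0x85 cont=1 payload=0x05=5: acc |= 5<<0 -> acc=5 shift=7
  byte[1]=0xFA cont=1 payload=0x7A=122: acc |= 122<<7 -> acc=15621 shift=14
  byte[2]=0x15 cont=0 payload=0x15=21: acc |= 21<<14 -> acc=359685 shift=21 [end]
Varint 1: bytes[0:3] = 85 FA 15 -> value 359685 (3 byte(s))
  byte[3]=0x85 cont=1 payload=0x05=5: acc |= 5<<0 -> acc=5 shift=7
  byte[4]=0xE5 cont=1 payload=0x65=101: acc |= 101<<7 -> acc=12933 shift=14
  byte[5]=0xAD cont=1 payload=0x2D=45: acc |= 45<<14 -> acc=750213 shift=21
  byte[6]=0x46 cont=0 payload=0x46=70: acc |= 70<<21 -> acc=147550853 shift=28 [end]
Varint 2: bytes[3:7] = 85 E5 AD 46 -> value 147550853 (4 byte(s))
  byte[7]=0xFF cont=1 payload=0x7F=127: acc |= 127<<0 -> acc=127 shift=7
  byte[8]=0xB0 cont=1 payload=0x30=48: acc |= 48<<7 -> acc=6271 shift=14
  byte[9]=0xD0 cont=1 payload=0x50=80: acc |= 80<<14 -> acc=1316991 shift=21
  byte[10]=0x12 cont=0 payload=0x12=18: acc |= 18<<21 -> acc=39065727 shift=28 [end]
Varint 3: bytes[7:11] = FF B0 D0 12 -> value 39065727 (4 byte(s))
  byte[11]=0xDC cont=1 payload=0x5C=92: acc |= 92<<0 -> acc=92 shift=7
  byte[12]=0xE8 cont=1 payload=0x68=104: acc |= 104<<7 -> acc=13404 shift=14
  byte[13]=0x2C cont=0 payload=0x2C=44: acc |= 44<<14 -> acc=734300 shift=21 [end]
Varint 4: bytes[11:14] = DC E8 2C -> value 734300 (3 byte(s))

Answer: 7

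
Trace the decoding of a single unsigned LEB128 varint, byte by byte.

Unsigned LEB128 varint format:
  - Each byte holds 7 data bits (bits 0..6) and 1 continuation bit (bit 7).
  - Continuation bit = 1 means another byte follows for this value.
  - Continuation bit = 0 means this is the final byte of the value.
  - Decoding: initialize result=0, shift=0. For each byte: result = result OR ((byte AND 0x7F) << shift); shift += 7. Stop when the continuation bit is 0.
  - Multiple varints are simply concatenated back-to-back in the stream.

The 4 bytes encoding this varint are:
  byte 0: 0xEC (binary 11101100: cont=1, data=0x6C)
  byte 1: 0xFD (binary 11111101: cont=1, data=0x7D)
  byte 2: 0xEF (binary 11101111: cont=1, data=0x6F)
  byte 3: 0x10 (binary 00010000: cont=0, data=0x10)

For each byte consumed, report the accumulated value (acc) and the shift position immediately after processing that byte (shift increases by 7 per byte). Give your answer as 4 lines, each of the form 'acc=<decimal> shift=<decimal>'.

Answer: acc=108 shift=7
acc=16108 shift=14
acc=1834732 shift=21
acc=35389164 shift=28

Derivation:
byte 0=0xEC: payload=0x6C=108, contrib = 108<<0 = 108; acc -> 108, shift -> 7
byte 1=0xFD: payload=0x7D=125, contrib = 125<<7 = 16000; acc -> 16108, shift -> 14
byte 2=0xEF: payload=0x6F=111, contrib = 111<<14 = 1818624; acc -> 1834732, shift -> 21
byte 3=0x10: payload=0x10=16, contrib = 16<<21 = 33554432; acc -> 35389164, shift -> 28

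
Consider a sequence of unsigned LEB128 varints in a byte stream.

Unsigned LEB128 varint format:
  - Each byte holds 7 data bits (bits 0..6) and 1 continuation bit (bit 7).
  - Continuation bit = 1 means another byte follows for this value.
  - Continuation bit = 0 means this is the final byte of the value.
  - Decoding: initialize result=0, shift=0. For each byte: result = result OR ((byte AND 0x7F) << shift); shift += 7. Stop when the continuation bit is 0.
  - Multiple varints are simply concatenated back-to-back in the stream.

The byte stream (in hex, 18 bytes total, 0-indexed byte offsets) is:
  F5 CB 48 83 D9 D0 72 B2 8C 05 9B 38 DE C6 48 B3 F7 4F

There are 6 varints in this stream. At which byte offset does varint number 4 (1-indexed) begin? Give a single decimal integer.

  byte[0]=0xF5 cont=1 payload=0x75=117: acc |= 117<<0 -> acc=117 shift=7
  byte[1]=0xCB cont=1 payload=0x4B=75: acc |= 75<<7 -> acc=9717 shift=14
  byte[2]=0x48 cont=0 payload=0x48=72: acc |= 72<<14 -> acc=1189365 shift=21 [end]
Varint 1: bytes[0:3] = F5 CB 48 -> value 1189365 (3 byte(s))
  byte[3]=0x83 cont=1 payload=0x03=3: acc |= 3<<0 -> acc=3 shift=7
  byte[4]=0xD9 cont=1 payload=0x59=89: acc |= 89<<7 -> acc=11395 shift=14
  byte[5]=0xD0 cont=1 payload=0x50=80: acc |= 80<<14 -> acc=1322115 shift=21
  byte[6]=0x72 cont=0 payload=0x72=114: acc |= 114<<21 -> acc=240397443 shift=28 [end]
Varint 2: bytes[3:7] = 83 D9 D0 72 -> value 240397443 (4 byte(s))
  byte[7]=0xB2 cont=1 payload=0x32=50: acc |= 50<<0 -> acc=50 shift=7
  byte[8]=0x8C cont=1 payload=0x0C=12: acc |= 12<<7 -> acc=1586 shift=14
  byte[9]=0x05 cont=0 payload=0x05=5: acc |= 5<<14 -> acc=83506 shift=21 [end]
Varint 3: bytes[7:10] = B2 8C 05 -> value 83506 (3 byte(s))
  byte[10]=0x9B cont=1 payload=0x1B=27: acc |= 27<<0 -> acc=27 shift=7
  byte[11]=0x38 cont=0 payload=0x38=56: acc |= 56<<7 -> acc=7195 shift=14 [end]
Varint 4: bytes[10:12] = 9B 38 -> value 7195 (2 byte(s))
  byte[12]=0xDE cont=1 payload=0x5E=94: acc |= 94<<0 -> acc=94 shift=7
  byte[13]=0xC6 cont=1 payload=0x46=70: acc |= 70<<7 -> acc=9054 shift=14
  byte[14]=0x48 cont=0 payload=0x48=72: acc |= 72<<14 -> acc=1188702 shift=21 [end]
Varint 5: bytes[12:15] = DE C6 48 -> value 1188702 (3 byte(s))
  byte[15]=0xB3 cont=1 payload=0x33=51: acc |= 51<<0 -> acc=51 shift=7
  byte[16]=0xF7 cont=1 payload=0x77=119: acc |= 119<<7 -> acc=15283 shift=14
  byte[17]=0x4F cont=0 payload=0x4F=79: acc |= 79<<14 -> acc=1309619 shift=21 [end]
Varint 6: bytes[15:18] = B3 F7 4F -> value 1309619 (3 byte(s))

Answer: 10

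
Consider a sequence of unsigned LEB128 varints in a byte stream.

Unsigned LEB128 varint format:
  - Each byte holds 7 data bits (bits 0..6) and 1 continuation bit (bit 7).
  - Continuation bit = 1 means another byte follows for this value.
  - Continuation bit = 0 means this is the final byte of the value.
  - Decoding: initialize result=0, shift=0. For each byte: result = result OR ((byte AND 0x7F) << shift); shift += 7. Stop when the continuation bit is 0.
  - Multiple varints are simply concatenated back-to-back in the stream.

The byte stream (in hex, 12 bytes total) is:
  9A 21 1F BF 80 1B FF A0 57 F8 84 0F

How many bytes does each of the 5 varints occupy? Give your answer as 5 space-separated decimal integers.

  byte[0]=0x9A cont=1 payload=0x1A=26: acc |= 26<<0 -> acc=26 shift=7
  byte[1]=0x21 cont=0 payload=0x21=33: acc |= 33<<7 -> acc=4250 shift=14 [end]
Varint 1: bytes[0:2] = 9A 21 -> value 4250 (2 byte(s))
  byte[2]=0x1F cont=0 payload=0x1F=31: acc |= 31<<0 -> acc=31 shift=7 [end]
Varint 2: bytes[2:3] = 1F -> value 31 (1 byte(s))
  byte[3]=0xBF cont=1 payload=0x3F=63: acc |= 63<<0 -> acc=63 shift=7
  byte[4]=0x80 cont=1 payload=0x00=0: acc |= 0<<7 -> acc=63 shift=14
  byte[5]=0x1B cont=0 payload=0x1B=27: acc |= 27<<14 -> acc=442431 shift=21 [end]
Varint 3: bytes[3:6] = BF 80 1B -> value 442431 (3 byte(s))
  byte[6]=0xFF cont=1 payload=0x7F=127: acc |= 127<<0 -> acc=127 shift=7
  byte[7]=0xA0 cont=1 payload=0x20=32: acc |= 32<<7 -> acc=4223 shift=14
  byte[8]=0x57 cont=0 payload=0x57=87: acc |= 87<<14 -> acc=1429631 shift=21 [end]
Varint 4: bytes[6:9] = FF A0 57 -> value 1429631 (3 byte(s))
  byte[9]=0xF8 cont=1 payload=0x78=120: acc |= 120<<0 -> acc=120 shift=7
  byte[10]=0x84 cont=1 payload=0x04=4: acc |= 4<<7 -> acc=632 shift=14
  byte[11]=0x0F cont=0 payload=0x0F=15: acc |= 15<<14 -> acc=246392 shift=21 [end]
Varint 5: bytes[9:12] = F8 84 0F -> value 246392 (3 byte(s))

Answer: 2 1 3 3 3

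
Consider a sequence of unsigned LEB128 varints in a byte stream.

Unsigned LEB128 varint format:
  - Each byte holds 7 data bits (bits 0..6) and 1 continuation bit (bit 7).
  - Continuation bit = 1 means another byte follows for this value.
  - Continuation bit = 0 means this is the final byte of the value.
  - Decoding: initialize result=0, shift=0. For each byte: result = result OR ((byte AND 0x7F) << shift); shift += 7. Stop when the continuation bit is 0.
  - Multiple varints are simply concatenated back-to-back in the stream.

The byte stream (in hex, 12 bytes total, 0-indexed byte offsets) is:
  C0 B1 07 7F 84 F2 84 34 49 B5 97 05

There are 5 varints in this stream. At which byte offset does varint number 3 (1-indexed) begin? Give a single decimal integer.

Answer: 4

Derivation:
  byte[0]=0xC0 cont=1 payload=0x40=64: acc |= 64<<0 -> acc=64 shift=7
  byte[1]=0xB1 cont=1 payload=0x31=49: acc |= 49<<7 -> acc=6336 shift=14
  byte[2]=0x07 cont=0 payload=0x07=7: acc |= 7<<14 -> acc=121024 shift=21 [end]
Varint 1: bytes[0:3] = C0 B1 07 -> value 121024 (3 byte(s))
  byte[3]=0x7F cont=0 payload=0x7F=127: acc |= 127<<0 -> acc=127 shift=7 [end]
Varint 2: bytes[3:4] = 7F -> value 127 (1 byte(s))
  byte[4]=0x84 cont=1 payload=0x04=4: acc |= 4<<0 -> acc=4 shift=7
  byte[5]=0xF2 cont=1 payload=0x72=114: acc |= 114<<7 -> acc=14596 shift=14
  byte[6]=0x84 cont=1 payload=0x04=4: acc |= 4<<14 -> acc=80132 shift=21
  byte[7]=0x34 cont=0 payload=0x34=52: acc |= 52<<21 -> acc=109132036 shift=28 [end]
Varint 3: bytes[4:8] = 84 F2 84 34 -> value 109132036 (4 byte(s))
  byte[8]=0x49 cont=0 payload=0x49=73: acc |= 73<<0 -> acc=73 shift=7 [end]
Varint 4: bytes[8:9] = 49 -> value 73 (1 byte(s))
  byte[9]=0xB5 cont=1 payload=0x35=53: acc |= 53<<0 -> acc=53 shift=7
  byte[10]=0x97 cont=1 payload=0x17=23: acc |= 23<<7 -> acc=2997 shift=14
  byte[11]=0x05 cont=0 payload=0x05=5: acc |= 5<<14 -> acc=84917 shift=21 [end]
Varint 5: bytes[9:12] = B5 97 05 -> value 84917 (3 byte(s))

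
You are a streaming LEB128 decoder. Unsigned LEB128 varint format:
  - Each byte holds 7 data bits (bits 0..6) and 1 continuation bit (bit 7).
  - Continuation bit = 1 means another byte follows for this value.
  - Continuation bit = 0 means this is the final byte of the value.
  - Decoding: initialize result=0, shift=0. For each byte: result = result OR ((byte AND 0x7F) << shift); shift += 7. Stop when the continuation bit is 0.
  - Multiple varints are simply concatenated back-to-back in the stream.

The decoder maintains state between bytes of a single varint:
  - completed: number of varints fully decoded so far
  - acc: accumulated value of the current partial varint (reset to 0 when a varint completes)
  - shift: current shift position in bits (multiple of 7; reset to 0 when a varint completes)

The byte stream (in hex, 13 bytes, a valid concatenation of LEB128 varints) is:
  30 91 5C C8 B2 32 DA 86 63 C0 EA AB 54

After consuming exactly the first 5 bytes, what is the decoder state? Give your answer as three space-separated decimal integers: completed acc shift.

byte[0]=0x30 cont=0 payload=0x30: varint #1 complete (value=48); reset -> completed=1 acc=0 shift=0
byte[1]=0x91 cont=1 payload=0x11: acc |= 17<<0 -> completed=1 acc=17 shift=7
byte[2]=0x5C cont=0 payload=0x5C: varint #2 complete (value=11793); reset -> completed=2 acc=0 shift=0
byte[3]=0xC8 cont=1 payload=0x48: acc |= 72<<0 -> completed=2 acc=72 shift=7
byte[4]=0xB2 cont=1 payload=0x32: acc |= 50<<7 -> completed=2 acc=6472 shift=14

Answer: 2 6472 14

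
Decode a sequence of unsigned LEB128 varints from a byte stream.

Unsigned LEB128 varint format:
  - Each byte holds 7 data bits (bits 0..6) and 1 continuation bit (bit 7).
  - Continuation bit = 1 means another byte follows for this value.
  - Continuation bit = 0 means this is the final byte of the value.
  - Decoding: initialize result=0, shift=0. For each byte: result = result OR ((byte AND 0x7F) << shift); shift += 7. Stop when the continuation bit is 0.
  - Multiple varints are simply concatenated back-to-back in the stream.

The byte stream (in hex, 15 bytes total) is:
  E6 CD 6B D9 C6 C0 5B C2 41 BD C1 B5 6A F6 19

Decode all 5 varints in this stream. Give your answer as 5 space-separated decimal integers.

Answer: 1763046 191898457 8386 223174845 3318

Derivation:
  byte[0]=0xE6 cont=1 payload=0x66=102: acc |= 102<<0 -> acc=102 shift=7
  byte[1]=0xCD cont=1 payload=0x4D=77: acc |= 77<<7 -> acc=9958 shift=14
  byte[2]=0x6B cont=0 payload=0x6B=107: acc |= 107<<14 -> acc=1763046 shift=21 [end]
Varint 1: bytes[0:3] = E6 CD 6B -> value 1763046 (3 byte(s))
  byte[3]=0xD9 cont=1 payload=0x59=89: acc |= 89<<0 -> acc=89 shift=7
  byte[4]=0xC6 cont=1 payload=0x46=70: acc |= 70<<7 -> acc=9049 shift=14
  byte[5]=0xC0 cont=1 payload=0x40=64: acc |= 64<<14 -> acc=1057625 shift=21
  byte[6]=0x5B cont=0 payload=0x5B=91: acc |= 91<<21 -> acc=191898457 shift=28 [end]
Varint 2: bytes[3:7] = D9 C6 C0 5B -> value 191898457 (4 byte(s))
  byte[7]=0xC2 cont=1 payload=0x42=66: acc |= 66<<0 -> acc=66 shift=7
  byte[8]=0x41 cont=0 payload=0x41=65: acc |= 65<<7 -> acc=8386 shift=14 [end]
Varint 3: bytes[7:9] = C2 41 -> value 8386 (2 byte(s))
  byte[9]=0xBD cont=1 payload=0x3D=61: acc |= 61<<0 -> acc=61 shift=7
  byte[10]=0xC1 cont=1 payload=0x41=65: acc |= 65<<7 -> acc=8381 shift=14
  byte[11]=0xB5 cont=1 payload=0x35=53: acc |= 53<<14 -> acc=876733 shift=21
  byte[12]=0x6A cont=0 payload=0x6A=106: acc |= 106<<21 -> acc=223174845 shift=28 [end]
Varint 4: bytes[9:13] = BD C1 B5 6A -> value 223174845 (4 byte(s))
  byte[13]=0xF6 cont=1 payload=0x76=118: acc |= 118<<0 -> acc=118 shift=7
  byte[14]=0x19 cont=0 payload=0x19=25: acc |= 25<<7 -> acc=3318 shift=14 [end]
Varint 5: bytes[13:15] = F6 19 -> value 3318 (2 byte(s))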